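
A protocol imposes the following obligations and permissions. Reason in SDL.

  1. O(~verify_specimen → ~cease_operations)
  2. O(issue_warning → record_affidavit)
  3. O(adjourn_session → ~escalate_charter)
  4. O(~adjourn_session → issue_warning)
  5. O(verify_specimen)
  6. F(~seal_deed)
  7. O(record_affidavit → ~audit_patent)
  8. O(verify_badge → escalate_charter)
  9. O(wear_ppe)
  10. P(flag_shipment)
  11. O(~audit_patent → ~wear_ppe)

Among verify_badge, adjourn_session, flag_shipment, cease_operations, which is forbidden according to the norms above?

verify_badge

Premise 9 gives O(wear_ppe).
Premise 11 is O(~audit_patent → ~wear_ppe); contrapositively O(wear_ppe → audit_patent). Since O(wear_ppe) holds, K gives O(audit_patent).
Premise 7, O(record_affidavit → ~audit_patent), contraposes to O(audit_patent → ~record_affidavit); with O(audit_patent) we get O(~record_affidavit).
Premise 2 is O(issue_warning → record_affidavit); contrapositively O(~record_affidavit → ~issue_warning). Since O(~record_affidavit) holds, K gives O(~issue_warning).
The contrapositive of premise 4 (O(~adjourn_session → issue_warning)) is O(~issue_warning → adjourn_session), and O(~issue_warning) is already established, so O(adjourn_session).
Applying K to premise 3 (O(adjourn_session → ~escalate_charter)) and O(adjourn_session) yields O(~escalate_charter).
The contrapositive of premise 8 (O(verify_badge → escalate_charter)) is O(~escalate_charter → ~verify_badge), and O(~escalate_charter) is already established, so O(~verify_badge).
So O(~verify_badge) holds, i.e. verify_badge is forbidden. None of the other listed options is forbidden under the premises.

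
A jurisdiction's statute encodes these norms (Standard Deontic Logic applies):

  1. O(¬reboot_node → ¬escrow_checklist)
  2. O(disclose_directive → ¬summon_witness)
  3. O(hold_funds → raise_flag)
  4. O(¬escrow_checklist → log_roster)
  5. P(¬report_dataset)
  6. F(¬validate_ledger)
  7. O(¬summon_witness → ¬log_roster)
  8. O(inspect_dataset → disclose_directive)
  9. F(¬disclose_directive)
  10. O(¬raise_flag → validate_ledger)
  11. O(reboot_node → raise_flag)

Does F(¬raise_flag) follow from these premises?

Premise 9, F(¬disclose_directive), is equivalent to O(disclose_directive).
Premise 2 is O(disclose_directive → ¬summon_witness); since O(disclose_directive), deontic closure gives O(¬summon_witness).
From O(¬summon_witness) and premise 7, O(¬summon_witness → ¬log_roster), we obtain O(¬log_roster).
Premise 4, O(¬escrow_checklist → log_roster), contraposes to O(¬log_roster → escrow_checklist); with O(¬log_roster) we get O(escrow_checklist).
Premise 1 is O(¬reboot_node → ¬escrow_checklist); contrapositively O(escrow_checklist → reboot_node). Since O(escrow_checklist) holds, K gives O(reboot_node).
Applying K to premise 11 (O(reboot_node → raise_flag)) and O(reboot_node) yields O(raise_flag).
Premises 3, 5, 6, 8, 10 do not contribute to this derivation.
So O(raise_flag) holds, i.e. F(¬raise_flag). The claim follows.

Yes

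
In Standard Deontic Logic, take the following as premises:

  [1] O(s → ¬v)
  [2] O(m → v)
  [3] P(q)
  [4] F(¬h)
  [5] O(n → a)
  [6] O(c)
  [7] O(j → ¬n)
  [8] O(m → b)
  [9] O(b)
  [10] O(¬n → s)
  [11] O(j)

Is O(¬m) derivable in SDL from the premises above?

From premise 11 we have O(j).
With premise 7, O(j → ¬n), the K-axiom yields O(¬n).
With premise 10, O(¬n → s), the K-axiom yields O(s).
Applying K to premise 1 (O(s → ¬v)) and O(s) yields O(¬v).
Premise 2 is O(m → v); contrapositively O(¬v → ¬m). Since O(¬v) holds, K gives O(¬m).
Premises 3, 4, 5, 6, 8, 9 do not contribute to this derivation.
So O(¬m) follows.

Yes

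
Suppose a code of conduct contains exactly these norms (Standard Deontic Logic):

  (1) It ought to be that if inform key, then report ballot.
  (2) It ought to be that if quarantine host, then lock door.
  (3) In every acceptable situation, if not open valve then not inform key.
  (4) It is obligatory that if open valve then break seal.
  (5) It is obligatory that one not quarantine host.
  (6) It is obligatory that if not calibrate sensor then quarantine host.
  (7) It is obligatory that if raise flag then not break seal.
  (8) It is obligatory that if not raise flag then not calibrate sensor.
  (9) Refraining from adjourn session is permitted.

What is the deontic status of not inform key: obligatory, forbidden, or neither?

Premise 5 gives O(¬quarantine_host).
The contrapositive of premise 6 (O(¬calibrate_sensor → quarantine_host)) is O(¬quarantine_host → calibrate_sensor), and O(¬quarantine_host) is already established, so O(calibrate_sensor).
Premise 8, O(¬raise_flag → ¬calibrate_sensor), contraposes to O(calibrate_sensor → raise_flag); with O(calibrate_sensor) we get O(raise_flag).
With premise 7, O(raise_flag → ¬break_seal), the K-axiom yields O(¬break_seal).
The contrapositive of premise 4 (O(open_valve → break_seal)) is O(¬break_seal → ¬open_valve), and O(¬break_seal) is already established, so O(¬open_valve).
From O(¬open_valve) and premise 3, O(¬open_valve → ¬inform_key), we obtain O(¬inform_key).
Premises 1, 2, 9 do not contribute to this derivation.
Hence ¬inform_key is obligatory.

Obligatory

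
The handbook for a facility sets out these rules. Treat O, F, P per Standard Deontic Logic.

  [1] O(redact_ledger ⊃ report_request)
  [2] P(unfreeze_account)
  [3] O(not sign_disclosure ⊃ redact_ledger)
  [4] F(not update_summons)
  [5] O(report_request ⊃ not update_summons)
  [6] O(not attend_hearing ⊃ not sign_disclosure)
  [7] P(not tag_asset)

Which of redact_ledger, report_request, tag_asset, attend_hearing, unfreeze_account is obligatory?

F(not update_summons) at premise 4 means O(update_summons).
Premise 5 is O(report_request ⊃ not update_summons); contrapositively O(update_summons ⊃ not report_request). Since O(update_summons) holds, K gives O(not report_request).
Premise 1 is O(redact_ledger ⊃ report_request); contrapositively O(not report_request ⊃ not redact_ledger). Since O(not report_request) holds, K gives O(not redact_ledger).
Premise 3 is O(not sign_disclosure ⊃ redact_ledger); contrapositively O(not redact_ledger ⊃ sign_disclosure). Since O(not redact_ledger) holds, K gives O(sign_disclosure).
The contrapositive of premise 6 (O(not attend_hearing ⊃ not sign_disclosure)) is O(sign_disclosure ⊃ attend_hearing), and O(sign_disclosure) is already established, so O(attend_hearing).
So O(attend_hearing) holds — attend_hearing is obligatory. None of the other listed options is made obligatory by any chain of premises.

attend_hearing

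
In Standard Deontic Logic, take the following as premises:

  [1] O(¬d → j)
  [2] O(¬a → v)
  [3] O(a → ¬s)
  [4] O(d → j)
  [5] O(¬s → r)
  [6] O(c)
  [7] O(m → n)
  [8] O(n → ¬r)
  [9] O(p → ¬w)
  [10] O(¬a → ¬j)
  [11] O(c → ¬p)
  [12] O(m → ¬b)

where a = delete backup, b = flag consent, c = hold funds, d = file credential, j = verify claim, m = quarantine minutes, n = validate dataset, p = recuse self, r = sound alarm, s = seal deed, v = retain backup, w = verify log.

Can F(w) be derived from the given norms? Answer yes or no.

No

Premise 9 is O(p → ¬w), but O(p) is not derivable from the premises, so it does not yield O(¬w).
No other premise forces O(¬w). An ideal world satisfying every premise can still have w true, so F(w) is not derivable.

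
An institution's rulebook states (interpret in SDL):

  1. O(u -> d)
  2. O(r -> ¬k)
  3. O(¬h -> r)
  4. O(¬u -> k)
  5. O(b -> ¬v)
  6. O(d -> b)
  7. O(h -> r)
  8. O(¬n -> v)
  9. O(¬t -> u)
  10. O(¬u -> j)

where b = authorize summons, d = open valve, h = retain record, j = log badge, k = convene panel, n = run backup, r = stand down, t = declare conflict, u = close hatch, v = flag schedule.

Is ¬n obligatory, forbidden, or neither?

Premises 3 and 7 are O(¬h -> r) and O(h -> r); every ideal world satisfies ¬h or h, so in either case r holds — hence O(r).
From O(r) and premise 2, O(r -> ¬k), we obtain O(¬k).
Premise 4 is O(¬u -> k); contrapositively O(¬k -> u). Since O(¬k) holds, K gives O(u).
Applying K to premise 1 (O(u -> d)) and O(u) yields O(d).
Applying K to premise 6 (O(d -> b)) and O(d) yields O(b).
From O(b) and premise 5, O(b -> ¬v), we obtain O(¬v).
Premise 8, O(¬n -> v), contraposes to O(¬v -> n); with O(¬v) we get O(n).
Premises 9, 10 do not contribute to this derivation.
Thus O(n), which is F(¬n): ¬n is forbidden.

Forbidden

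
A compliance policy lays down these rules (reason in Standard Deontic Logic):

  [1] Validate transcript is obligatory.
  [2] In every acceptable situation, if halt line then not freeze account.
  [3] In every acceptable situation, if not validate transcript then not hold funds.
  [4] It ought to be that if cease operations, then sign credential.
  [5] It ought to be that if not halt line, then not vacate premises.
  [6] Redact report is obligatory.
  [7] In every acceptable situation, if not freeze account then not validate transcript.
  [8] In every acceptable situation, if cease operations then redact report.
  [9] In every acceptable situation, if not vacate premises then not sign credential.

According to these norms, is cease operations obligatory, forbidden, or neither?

Forbidden

Premise 1 gives O(validate_transcript).
Premise 7, O(¬freeze_account → ¬validate_transcript), contraposes to O(validate_transcript → freeze_account); with O(validate_transcript) we get O(freeze_account).
Premise 2, O(halt_line → ¬freeze_account), contraposes to O(freeze_account → ¬halt_line); with O(freeze_account) we get O(¬halt_line).
Premise 5 is O(¬halt_line → ¬vacate_premises); since O(¬halt_line), deontic closure gives O(¬vacate_premises).
From O(¬vacate_premises) and premise 9, O(¬vacate_premises → ¬sign_credential), we obtain O(¬sign_credential).
Premise 4, O(cease_operations → sign_credential), contraposes to O(¬sign_credential → ¬cease_operations); with O(¬sign_credential) we get O(¬cease_operations).
Premises 3, 6, 8 do not contribute to this derivation.
Thus O(¬cease_operations), which is F(cease_operations): cease_operations is forbidden.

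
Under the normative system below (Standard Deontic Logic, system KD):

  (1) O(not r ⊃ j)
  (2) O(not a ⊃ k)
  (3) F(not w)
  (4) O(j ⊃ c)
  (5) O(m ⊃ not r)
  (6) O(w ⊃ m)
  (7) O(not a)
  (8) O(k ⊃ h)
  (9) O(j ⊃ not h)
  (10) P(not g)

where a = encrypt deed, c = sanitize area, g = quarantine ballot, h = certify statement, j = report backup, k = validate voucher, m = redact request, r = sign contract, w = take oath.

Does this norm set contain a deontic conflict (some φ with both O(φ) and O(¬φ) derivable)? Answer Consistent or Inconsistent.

Inconsistent

Premise 7 gives O(not a).
Applying K to premise 2 (O(not a ⊃ k)) and O(not a) yields O(k).
Premise 8 is O(k ⊃ h); since O(k), deontic closure gives O(h).
The contrapositive of premise 9 (O(j ⊃ not h)) is O(h ⊃ not j), and O(h) is already established, so O(not j).
The contrapositive of premise 1 (O(not r ⊃ j)) is O(not j ⊃ r), and O(not j) is already established, so O(r).
Premise 5 is O(m ⊃ not r); contrapositively O(r ⊃ not m). Since O(r) holds, K gives O(not m).
Premise 6, O(w ⊃ m), contraposes to O(not m ⊃ not w); with O(not m) we get O(not w).
But premise 3, F(not w), means O(w).
We now have both O(not w) and O(w) — w is simultaneously obligatory and forbidden, violating the D-axiom.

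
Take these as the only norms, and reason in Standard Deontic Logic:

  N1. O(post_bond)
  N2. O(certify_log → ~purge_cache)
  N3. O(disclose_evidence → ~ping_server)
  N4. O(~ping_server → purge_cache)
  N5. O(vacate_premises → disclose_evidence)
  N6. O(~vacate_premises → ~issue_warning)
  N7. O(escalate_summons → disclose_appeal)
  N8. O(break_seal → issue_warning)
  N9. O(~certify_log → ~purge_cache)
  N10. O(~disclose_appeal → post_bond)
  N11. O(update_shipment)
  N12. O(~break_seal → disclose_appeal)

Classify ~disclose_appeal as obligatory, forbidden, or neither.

Premises 2 and 9 are O(certify_log → ~purge_cache) and O(~certify_log → ~purge_cache); every ideal world satisfies certify_log or ~certify_log, so in either case ~purge_cache holds — hence O(~purge_cache).
Premise 4 is O(~ping_server → purge_cache); contrapositively O(~purge_cache → ping_server). Since O(~purge_cache) holds, K gives O(ping_server).
The contrapositive of premise 3 (O(disclose_evidence → ~ping_server)) is O(ping_server → ~disclose_evidence), and O(ping_server) is already established, so O(~disclose_evidence).
The contrapositive of premise 5 (O(vacate_premises → disclose_evidence)) is O(~disclose_evidence → ~vacate_premises), and O(~disclose_evidence) is already established, so O(~vacate_premises).
From O(~vacate_premises) and premise 6, O(~vacate_premises → ~issue_warning), we obtain O(~issue_warning).
The contrapositive of premise 8 (O(break_seal → issue_warning)) is O(~issue_warning → ~break_seal), and O(~issue_warning) is already established, so O(~break_seal).
From O(~break_seal) and premise 12, O(~break_seal → disclose_appeal), we obtain O(disclose_appeal).
Premises 1, 7, 10, 11 do not contribute to this derivation.
Thus O(disclose_appeal), which is F(~disclose_appeal): ~disclose_appeal is forbidden.

Forbidden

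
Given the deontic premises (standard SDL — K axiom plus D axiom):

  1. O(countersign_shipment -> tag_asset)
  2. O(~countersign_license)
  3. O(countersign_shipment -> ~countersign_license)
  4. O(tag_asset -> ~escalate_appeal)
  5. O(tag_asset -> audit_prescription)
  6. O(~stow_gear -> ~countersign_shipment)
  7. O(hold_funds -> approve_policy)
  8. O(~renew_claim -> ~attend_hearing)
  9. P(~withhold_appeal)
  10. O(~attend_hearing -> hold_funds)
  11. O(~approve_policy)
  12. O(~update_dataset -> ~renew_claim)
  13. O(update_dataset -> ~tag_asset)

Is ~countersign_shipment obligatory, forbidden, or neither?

From premise 11 we have O(~approve_policy).
The contrapositive of premise 7 (O(hold_funds -> approve_policy)) is O(~approve_policy -> ~hold_funds), and O(~approve_policy) is already established, so O(~hold_funds).
Premise 10 is O(~attend_hearing -> hold_funds); contrapositively O(~hold_funds -> attend_hearing). Since O(~hold_funds) holds, K gives O(attend_hearing).
The contrapositive of premise 8 (O(~renew_claim -> ~attend_hearing)) is O(attend_hearing -> renew_claim), and O(attend_hearing) is already established, so O(renew_claim).
Premise 12, O(~update_dataset -> ~renew_claim), contraposes to O(renew_claim -> update_dataset); with O(renew_claim) we get O(update_dataset).
With premise 13, O(update_dataset -> ~tag_asset), the K-axiom yields O(~tag_asset).
The contrapositive of premise 1 (O(countersign_shipment -> tag_asset)) is O(~tag_asset -> ~countersign_shipment), and O(~tag_asset) is already established, so O(~countersign_shipment).
Premises 2, 3, 4, 5, 6, 9 do not contribute to this derivation.
Hence ~countersign_shipment is obligatory.

Obligatory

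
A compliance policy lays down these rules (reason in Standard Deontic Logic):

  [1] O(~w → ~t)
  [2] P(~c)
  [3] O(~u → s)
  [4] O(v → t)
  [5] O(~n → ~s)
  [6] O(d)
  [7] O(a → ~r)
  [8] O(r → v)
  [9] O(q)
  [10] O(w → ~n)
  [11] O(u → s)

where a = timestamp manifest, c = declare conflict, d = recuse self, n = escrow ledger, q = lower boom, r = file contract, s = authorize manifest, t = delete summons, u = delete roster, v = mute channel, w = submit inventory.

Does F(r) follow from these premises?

Yes

By case analysis on ~u: premise 3 gives O(~u → s) and premise 11 gives O(u → s), so O(s) either way.
The contrapositive of premise 5 (O(~n → ~s)) is O(s → n), and O(s) is already established, so O(n).
Premise 10 is O(w → ~n); contrapositively O(n → ~w). Since O(n) holds, K gives O(~w).
From O(~w) and premise 1, O(~w → ~t), we obtain O(~t).
Premise 4, O(v → t), contraposes to O(~t → ~v); with O(~t) we get O(~v).
Premise 8 is O(r → v); contrapositively O(~v → ~r). Since O(~v) holds, K gives O(~r).
Premises 2, 6, 7, 9 do not contribute to this derivation.
So O(~r) holds, i.e. F(r). The claim follows.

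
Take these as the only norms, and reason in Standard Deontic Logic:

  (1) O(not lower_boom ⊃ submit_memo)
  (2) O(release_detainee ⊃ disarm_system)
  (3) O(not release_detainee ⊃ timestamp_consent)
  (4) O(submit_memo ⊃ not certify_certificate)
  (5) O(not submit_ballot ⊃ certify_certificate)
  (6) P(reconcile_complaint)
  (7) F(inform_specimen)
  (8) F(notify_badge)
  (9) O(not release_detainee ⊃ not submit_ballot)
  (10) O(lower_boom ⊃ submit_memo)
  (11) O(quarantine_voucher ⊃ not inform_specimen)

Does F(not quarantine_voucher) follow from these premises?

No

Premise 11 is O(quarantine_voucher ⊃ not inform_specimen); even if O(not inform_specimen) held, inferring O(quarantine_voucher) would be affirming the consequent — invalid.
No other premise forces O(quarantine_voucher). An ideal world satisfying every premise can still have not quarantine_voucher true, so F(not quarantine_voucher) is not derivable.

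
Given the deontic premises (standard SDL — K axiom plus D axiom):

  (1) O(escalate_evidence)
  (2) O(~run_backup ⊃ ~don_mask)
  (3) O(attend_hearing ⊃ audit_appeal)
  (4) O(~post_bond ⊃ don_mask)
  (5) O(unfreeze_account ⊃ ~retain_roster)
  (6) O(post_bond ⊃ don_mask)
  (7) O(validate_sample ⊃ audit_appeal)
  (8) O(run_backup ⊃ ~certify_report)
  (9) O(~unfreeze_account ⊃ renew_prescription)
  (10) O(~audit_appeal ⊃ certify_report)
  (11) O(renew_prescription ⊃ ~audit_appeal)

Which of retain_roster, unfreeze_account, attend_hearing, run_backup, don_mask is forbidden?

retain_roster

Premises 4 and 6 are O(~post_bond ⊃ don_mask) and O(post_bond ⊃ don_mask); every ideal world satisfies ~post_bond or post_bond, so in either case don_mask holds — hence O(don_mask).
Premise 2 is O(~run_backup ⊃ ~don_mask); contrapositively O(don_mask ⊃ run_backup). Since O(don_mask) holds, K gives O(run_backup).
Applying K to premise 8 (O(run_backup ⊃ ~certify_report)) and O(run_backup) yields O(~certify_report).
The contrapositive of premise 10 (O(~audit_appeal ⊃ certify_report)) is O(~certify_report ⊃ audit_appeal), and O(~certify_report) is already established, so O(audit_appeal).
Premise 11, O(renew_prescription ⊃ ~audit_appeal), contraposes to O(audit_appeal ⊃ ~renew_prescription); with O(audit_appeal) we get O(~renew_prescription).
Premise 9, O(~unfreeze_account ⊃ renew_prescription), contraposes to O(~renew_prescription ⊃ unfreeze_account); with O(~renew_prescription) we get O(unfreeze_account).
With premise 5, O(unfreeze_account ⊃ ~retain_roster), the K-axiom yields O(~retain_roster).
So O(~retain_roster) holds, i.e. retain_roster is forbidden. None of the other listed options is forbidden under the premises.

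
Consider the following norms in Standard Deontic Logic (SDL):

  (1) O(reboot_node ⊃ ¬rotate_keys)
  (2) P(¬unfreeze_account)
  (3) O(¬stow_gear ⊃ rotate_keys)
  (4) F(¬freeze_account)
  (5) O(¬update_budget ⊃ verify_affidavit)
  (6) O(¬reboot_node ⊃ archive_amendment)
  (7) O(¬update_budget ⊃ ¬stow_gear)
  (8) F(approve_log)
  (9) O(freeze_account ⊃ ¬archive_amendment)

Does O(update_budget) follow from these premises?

Yes

Premise 4 is F(¬freeze_account), i.e. O(freeze_account).
From O(freeze_account) and premise 9, O(freeze_account ⊃ ¬archive_amendment), we obtain O(¬archive_amendment).
The contrapositive of premise 6 (O(¬reboot_node ⊃ archive_amendment)) is O(¬archive_amendment ⊃ reboot_node), and O(¬archive_amendment) is already established, so O(reboot_node).
Premise 1 is O(reboot_node ⊃ ¬rotate_keys); since O(reboot_node), deontic closure gives O(¬rotate_keys).
Premise 3, O(¬stow_gear ⊃ rotate_keys), contraposes to O(¬rotate_keys ⊃ stow_gear); with O(¬rotate_keys) we get O(stow_gear).
Premise 7, O(¬update_budget ⊃ ¬stow_gear), contraposes to O(stow_gear ⊃ update_budget); with O(stow_gear) we get O(update_budget).
Premises 2, 5, 8 do not contribute to this derivation.
So O(update_budget) follows.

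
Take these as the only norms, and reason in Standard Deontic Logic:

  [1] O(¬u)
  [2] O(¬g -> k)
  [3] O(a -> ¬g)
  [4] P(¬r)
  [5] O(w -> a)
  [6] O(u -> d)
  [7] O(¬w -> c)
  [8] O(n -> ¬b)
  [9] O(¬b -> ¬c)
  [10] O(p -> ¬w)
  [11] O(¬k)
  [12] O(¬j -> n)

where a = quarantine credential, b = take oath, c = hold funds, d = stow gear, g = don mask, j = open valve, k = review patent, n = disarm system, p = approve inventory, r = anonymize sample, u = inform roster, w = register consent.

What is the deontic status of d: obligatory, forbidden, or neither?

Premise 6 is O(u -> d), but O(u) is not derivable from the premises, so it does not yield O(d).
No premise or chain of K-axiom applications forces O(d), and none forces O(¬d). So d is neither obligatory nor forbidden under these norms.

Neither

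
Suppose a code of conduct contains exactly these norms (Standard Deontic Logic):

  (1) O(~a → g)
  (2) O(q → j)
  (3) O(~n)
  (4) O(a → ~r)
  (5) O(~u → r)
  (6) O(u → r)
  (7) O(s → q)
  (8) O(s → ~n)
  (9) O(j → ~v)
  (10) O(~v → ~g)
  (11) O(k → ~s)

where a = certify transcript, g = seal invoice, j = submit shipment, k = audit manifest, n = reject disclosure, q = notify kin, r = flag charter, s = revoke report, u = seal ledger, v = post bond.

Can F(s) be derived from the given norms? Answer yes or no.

Premises 6 and 5 cover both cases: O(u → r) and O(~u → r). Since u ∨ ~u is a tautology, O(r) follows.
Premise 4, O(a → ~r), contraposes to O(r → ~a); with O(r) we get O(~a).
With premise 1, O(~a → g), the K-axiom yields O(g).
The contrapositive of premise 10 (O(~v → ~g)) is O(g → v), and O(g) is already established, so O(v).
The contrapositive of premise 9 (O(j → ~v)) is O(v → ~j), and O(v) is already established, so O(~j).
Premise 2, O(q → j), contraposes to O(~j → ~q); with O(~j) we get O(~q).
Premise 7 is O(s → q); contrapositively O(~q → ~s). Since O(~q) holds, K gives O(~s).
Premises 3, 8, 11 do not contribute to this derivation.
So O(~s) holds, i.e. F(s). The claim follows.

Yes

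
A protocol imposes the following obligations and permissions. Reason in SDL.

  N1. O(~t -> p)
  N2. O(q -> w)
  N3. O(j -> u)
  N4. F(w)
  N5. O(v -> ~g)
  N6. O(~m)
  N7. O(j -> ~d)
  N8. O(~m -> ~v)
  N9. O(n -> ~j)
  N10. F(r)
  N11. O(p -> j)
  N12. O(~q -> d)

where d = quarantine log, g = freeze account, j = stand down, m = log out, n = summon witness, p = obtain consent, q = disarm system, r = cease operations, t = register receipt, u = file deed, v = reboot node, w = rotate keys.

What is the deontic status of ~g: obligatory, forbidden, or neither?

Neither

Premise 5 is O(v -> ~g), but O(v) is not derivable from the premises, so it does not yield O(~g).
No premise or chain of K-axiom applications forces O(~g), and none forces O(g). So ~g is neither obligatory nor forbidden under these norms.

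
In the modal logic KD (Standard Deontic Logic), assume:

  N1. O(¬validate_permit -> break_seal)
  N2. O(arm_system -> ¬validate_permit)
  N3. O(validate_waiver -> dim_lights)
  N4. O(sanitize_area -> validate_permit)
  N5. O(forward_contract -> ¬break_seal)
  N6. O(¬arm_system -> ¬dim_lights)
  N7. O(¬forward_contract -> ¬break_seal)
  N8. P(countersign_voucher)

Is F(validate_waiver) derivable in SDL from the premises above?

Yes

Premises 5 and 7 cover both cases: O(forward_contract -> ¬break_seal) and O(¬forward_contract -> ¬break_seal). Since forward_contract ∨ ¬forward_contract is a tautology, O(¬break_seal) follows.
Premise 1 is O(¬validate_permit -> break_seal); contrapositively O(¬break_seal -> validate_permit). Since O(¬break_seal) holds, K gives O(validate_permit).
Premise 2, O(arm_system -> ¬validate_permit), contraposes to O(validate_permit -> ¬arm_system); with O(validate_permit) we get O(¬arm_system).
With premise 6, O(¬arm_system -> ¬dim_lights), the K-axiom yields O(¬dim_lights).
Premise 3 is O(validate_waiver -> dim_lights); contrapositively O(¬dim_lights -> ¬validate_waiver). Since O(¬dim_lights) holds, K gives O(¬validate_waiver).
Premises 4, 8 do not contribute to this derivation.
So O(¬validate_waiver) holds, i.e. F(validate_waiver). The claim follows.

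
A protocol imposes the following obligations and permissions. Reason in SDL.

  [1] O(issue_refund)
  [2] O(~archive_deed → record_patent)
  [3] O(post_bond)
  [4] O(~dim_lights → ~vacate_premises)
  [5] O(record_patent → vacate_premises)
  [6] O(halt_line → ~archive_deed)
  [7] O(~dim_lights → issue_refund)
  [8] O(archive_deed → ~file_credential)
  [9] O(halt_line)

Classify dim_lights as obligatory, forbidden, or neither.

Premise 9 gives O(halt_line).
With premise 6, O(halt_line → ~archive_deed), the K-axiom yields O(~archive_deed).
Applying K to premise 2 (O(~archive_deed → record_patent)) and O(~archive_deed) yields O(record_patent).
Applying K to premise 5 (O(record_patent → vacate_premises)) and O(record_patent) yields O(vacate_premises).
The contrapositive of premise 4 (O(~dim_lights → ~vacate_premises)) is O(vacate_premises → dim_lights), and O(vacate_premises) is already established, so O(dim_lights).
Premises 1, 3, 7, 8 do not contribute to this derivation.
Hence dim_lights is obligatory.

Obligatory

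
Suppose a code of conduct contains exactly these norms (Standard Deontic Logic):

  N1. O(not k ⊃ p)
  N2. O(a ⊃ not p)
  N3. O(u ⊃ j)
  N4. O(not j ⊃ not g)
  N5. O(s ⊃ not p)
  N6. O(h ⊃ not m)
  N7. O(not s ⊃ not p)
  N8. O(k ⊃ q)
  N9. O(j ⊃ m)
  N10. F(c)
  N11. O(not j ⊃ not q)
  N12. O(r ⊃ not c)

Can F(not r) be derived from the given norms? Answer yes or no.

No

Premise 12 is O(r ⊃ not c); even if O(not c) held, inferring O(r) would be affirming the consequent — invalid.
No other premise forces O(r). An ideal world satisfying every premise can still have not r true, so F(not r) is not derivable.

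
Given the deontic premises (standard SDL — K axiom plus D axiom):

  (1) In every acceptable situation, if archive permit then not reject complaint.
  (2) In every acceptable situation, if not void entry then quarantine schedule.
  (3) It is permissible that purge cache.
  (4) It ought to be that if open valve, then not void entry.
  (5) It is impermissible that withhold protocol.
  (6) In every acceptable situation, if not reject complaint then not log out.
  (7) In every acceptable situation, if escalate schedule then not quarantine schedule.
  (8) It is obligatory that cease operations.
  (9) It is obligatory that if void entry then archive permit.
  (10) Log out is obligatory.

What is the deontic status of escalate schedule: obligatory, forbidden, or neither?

Premise 10 gives O(log_out).
The contrapositive of premise 6 (O(¬reject_complaint → ¬log_out)) is O(log_out → reject_complaint), and O(log_out) is already established, so O(reject_complaint).
Premise 1, O(archive_permit → ¬reject_complaint), contraposes to O(reject_complaint → ¬archive_permit); with O(reject_complaint) we get O(¬archive_permit).
Premise 9 is O(void_entry → archive_permit); contrapositively O(¬archive_permit → ¬void_entry). Since O(¬archive_permit) holds, K gives O(¬void_entry).
Applying K to premise 2 (O(¬void_entry → quarantine_schedule)) and O(¬void_entry) yields O(quarantine_schedule).
Premise 7, O(escalate_schedule → ¬quarantine_schedule), contraposes to O(quarantine_schedule → ¬escalate_schedule); with O(quarantine_schedule) we get O(¬escalate_schedule).
Premises 3, 4, 5, 8 do not contribute to this derivation.
Thus O(¬escalate_schedule), which is F(escalate_schedule): escalate_schedule is forbidden.

Forbidden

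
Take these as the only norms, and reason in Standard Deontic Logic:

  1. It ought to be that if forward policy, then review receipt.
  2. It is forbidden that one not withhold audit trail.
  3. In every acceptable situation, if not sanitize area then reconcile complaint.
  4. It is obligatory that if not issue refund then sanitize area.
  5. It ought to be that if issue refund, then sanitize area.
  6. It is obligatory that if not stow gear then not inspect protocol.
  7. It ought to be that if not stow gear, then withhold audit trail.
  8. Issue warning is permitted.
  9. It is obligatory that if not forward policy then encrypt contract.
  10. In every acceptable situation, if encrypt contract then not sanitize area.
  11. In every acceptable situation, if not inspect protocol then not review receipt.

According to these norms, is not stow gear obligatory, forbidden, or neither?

Forbidden

Premises 5 and 4 are O(issue_refund → sanitize_area) and O(¬issue_refund → sanitize_area); every ideal world satisfies issue_refund or ¬issue_refund, so in either case sanitize_area holds — hence O(sanitize_area).
The contrapositive of premise 10 (O(encrypt_contract → ¬sanitize_area)) is O(sanitize_area → ¬encrypt_contract), and O(sanitize_area) is already established, so O(¬encrypt_contract).
Premise 9 is O(¬forward_policy → encrypt_contract); contrapositively O(¬encrypt_contract → forward_policy). Since O(¬encrypt_contract) holds, K gives O(forward_policy).
Premise 1 is O(forward_policy → review_receipt); since O(forward_policy), deontic closure gives O(review_receipt).
The contrapositive of premise 11 (O(¬inspect_protocol → ¬review_receipt)) is O(review_receipt → inspect_protocol), and O(review_receipt) is already established, so O(inspect_protocol).
Premise 6, O(¬stow_gear → ¬inspect_protocol), contraposes to O(inspect_protocol → stow_gear); with O(inspect_protocol) we get O(stow_gear).
Premises 2, 3, 7, 8 do not contribute to this derivation.
Thus O(stow_gear), which is F(¬stow_gear): ¬stow_gear is forbidden.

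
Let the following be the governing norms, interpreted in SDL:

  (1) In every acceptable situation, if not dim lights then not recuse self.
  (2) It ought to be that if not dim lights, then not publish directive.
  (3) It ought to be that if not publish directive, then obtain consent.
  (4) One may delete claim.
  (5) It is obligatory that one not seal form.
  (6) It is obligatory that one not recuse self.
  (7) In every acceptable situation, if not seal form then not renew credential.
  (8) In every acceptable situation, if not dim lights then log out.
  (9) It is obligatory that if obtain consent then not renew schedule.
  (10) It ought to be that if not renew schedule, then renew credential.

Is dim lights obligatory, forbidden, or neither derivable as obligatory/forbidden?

Premise 5 states O(¬seal_form) outright.
Premise 7 is O(¬seal_form → ¬renew_credential); since O(¬seal_form), deontic closure gives O(¬renew_credential).
Premise 10, O(¬renew_schedule → renew_credential), contraposes to O(¬renew_credential → renew_schedule); with O(¬renew_credential) we get O(renew_schedule).
The contrapositive of premise 9 (O(obtain_consent → ¬renew_schedule)) is O(renew_schedule → ¬obtain_consent), and O(renew_schedule) is already established, so O(¬obtain_consent).
Premise 3, O(¬publish_directive → obtain_consent), contraposes to O(¬obtain_consent → publish_directive); with O(¬obtain_consent) we get O(publish_directive).
Premise 2, O(¬dim_lights → ¬publish_directive), contraposes to O(publish_directive → dim_lights); with O(publish_directive) we get O(dim_lights).
Premises 1, 4, 6, 8 do not contribute to this derivation.
Hence dim_lights is obligatory.

Obligatory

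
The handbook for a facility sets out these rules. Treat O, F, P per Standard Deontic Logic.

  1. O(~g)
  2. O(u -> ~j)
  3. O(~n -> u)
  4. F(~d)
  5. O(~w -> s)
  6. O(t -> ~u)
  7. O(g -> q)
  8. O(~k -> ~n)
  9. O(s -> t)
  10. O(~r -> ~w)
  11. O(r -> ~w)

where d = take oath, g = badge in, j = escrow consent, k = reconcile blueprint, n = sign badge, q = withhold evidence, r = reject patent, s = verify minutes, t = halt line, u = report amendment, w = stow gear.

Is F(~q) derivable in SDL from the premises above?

No

Premise 7 is O(g -> q), but O(g) is not derivable from the premises, so it does not yield O(q).
No other premise forces O(q). An ideal world satisfying every premise can still have ~q true, so F(~q) is not derivable.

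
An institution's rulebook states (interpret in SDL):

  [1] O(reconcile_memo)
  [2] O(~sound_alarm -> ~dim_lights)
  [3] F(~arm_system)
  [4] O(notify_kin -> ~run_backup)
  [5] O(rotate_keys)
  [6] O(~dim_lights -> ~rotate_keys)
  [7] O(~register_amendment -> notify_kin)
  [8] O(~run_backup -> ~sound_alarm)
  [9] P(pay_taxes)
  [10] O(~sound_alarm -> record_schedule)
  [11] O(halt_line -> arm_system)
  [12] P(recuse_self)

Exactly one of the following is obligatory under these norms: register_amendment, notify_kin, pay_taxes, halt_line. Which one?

register_amendment

Premise 5 gives O(rotate_keys).
The contrapositive of premise 6 (O(~dim_lights -> ~rotate_keys)) is O(rotate_keys -> dim_lights), and O(rotate_keys) is already established, so O(dim_lights).
Premise 2 is O(~sound_alarm -> ~dim_lights); contrapositively O(dim_lights -> sound_alarm). Since O(dim_lights) holds, K gives O(sound_alarm).
The contrapositive of premise 8 (O(~run_backup -> ~sound_alarm)) is O(sound_alarm -> run_backup), and O(sound_alarm) is already established, so O(run_backup).
Premise 4, O(notify_kin -> ~run_backup), contraposes to O(run_backup -> ~notify_kin); with O(run_backup) we get O(~notify_kin).
Premise 7 is O(~register_amendment -> notify_kin); contrapositively O(~notify_kin -> register_amendment). Since O(~notify_kin) holds, K gives O(register_amendment).
So O(register_amendment) holds — register_amendment is obligatory. None of the other listed options is made obligatory by any chain of premises.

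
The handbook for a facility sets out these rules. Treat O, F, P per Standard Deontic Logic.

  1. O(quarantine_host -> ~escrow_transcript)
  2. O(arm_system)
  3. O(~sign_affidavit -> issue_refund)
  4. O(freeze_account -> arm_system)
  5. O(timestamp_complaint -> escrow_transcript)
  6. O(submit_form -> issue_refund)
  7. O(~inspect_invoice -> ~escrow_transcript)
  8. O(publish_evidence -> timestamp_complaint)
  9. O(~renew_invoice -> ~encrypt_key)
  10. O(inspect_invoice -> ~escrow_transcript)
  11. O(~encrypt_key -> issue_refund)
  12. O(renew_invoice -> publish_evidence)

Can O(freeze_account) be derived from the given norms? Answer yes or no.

Premise 4 is O(freeze_account -> arm_system); even if O(arm_system) held, inferring O(freeze_account) would be affirming the consequent — invalid.
No other premise forces O(freeze_account). An ideal world satisfying every premise can still have freeze_account false, so O(freeze_account) is not derivable.

No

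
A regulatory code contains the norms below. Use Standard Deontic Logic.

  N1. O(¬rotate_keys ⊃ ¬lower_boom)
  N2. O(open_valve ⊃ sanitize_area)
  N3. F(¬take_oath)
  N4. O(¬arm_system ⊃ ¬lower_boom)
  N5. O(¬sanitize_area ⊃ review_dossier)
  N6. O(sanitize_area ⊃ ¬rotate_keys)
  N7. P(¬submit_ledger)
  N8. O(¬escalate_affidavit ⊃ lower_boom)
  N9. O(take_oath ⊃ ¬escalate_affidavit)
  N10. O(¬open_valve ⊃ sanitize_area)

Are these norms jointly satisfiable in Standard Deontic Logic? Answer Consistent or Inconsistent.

Premises 10 and 2 cover both cases: O(¬open_valve ⊃ sanitize_area) and O(open_valve ⊃ sanitize_area). Since ¬open_valve ∨ open_valve is a tautology, O(sanitize_area) follows.
Premise 6 is O(sanitize_area ⊃ ¬rotate_keys); since O(sanitize_area), deontic closure gives O(¬rotate_keys).
Premise 1 is O(¬rotate_keys ⊃ ¬lower_boom); since O(¬rotate_keys), deontic closure gives O(¬lower_boom).
The contrapositive of premise 8 (O(¬escalate_affidavit ⊃ lower_boom)) is O(¬lower_boom ⊃ escalate_affidavit), and O(¬lower_boom) is already established, so O(escalate_affidavit).
Premise 9 is O(take_oath ⊃ ¬escalate_affidavit); contrapositively O(escalate_affidavit ⊃ ¬take_oath). Since O(escalate_affidavit) holds, K gives O(¬take_oath).
But premise 3, F(¬take_oath), means O(take_oath).
We now have both O(¬take_oath) and O(take_oath) — take_oath is simultaneously obligatory and forbidden, violating the D-axiom.

Inconsistent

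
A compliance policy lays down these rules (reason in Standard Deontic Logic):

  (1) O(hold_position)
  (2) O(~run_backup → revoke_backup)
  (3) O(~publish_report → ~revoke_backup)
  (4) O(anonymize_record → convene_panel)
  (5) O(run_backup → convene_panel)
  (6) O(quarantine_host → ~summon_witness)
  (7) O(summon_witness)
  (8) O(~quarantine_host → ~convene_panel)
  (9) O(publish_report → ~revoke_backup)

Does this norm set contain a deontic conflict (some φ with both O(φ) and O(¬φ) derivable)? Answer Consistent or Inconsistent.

Inconsistent

Premises 9 and 3 are O(publish_report → ~revoke_backup) and O(~publish_report → ~revoke_backup); every ideal world satisfies publish_report or ~publish_report, so in either case ~revoke_backup holds — hence O(~revoke_backup).
The contrapositive of premise 2 (O(~run_backup → revoke_backup)) is O(~revoke_backup → run_backup), and O(~revoke_backup) is already established, so O(run_backup).
From O(run_backup) and premise 5, O(run_backup → convene_panel), we obtain O(convene_panel).
Premise 8 is O(~quarantine_host → ~convene_panel); contrapositively O(convene_panel → quarantine_host). Since O(convene_panel) holds, K gives O(quarantine_host).
Premise 6 is O(quarantine_host → ~summon_witness); since O(quarantine_host), deontic closure gives O(~summon_witness).
Yet premise 7 states O(summon_witness).
We now have both O(~summon_witness) and O(summon_witness) — summon_witness is simultaneously obligatory and forbidden, violating the D-axiom.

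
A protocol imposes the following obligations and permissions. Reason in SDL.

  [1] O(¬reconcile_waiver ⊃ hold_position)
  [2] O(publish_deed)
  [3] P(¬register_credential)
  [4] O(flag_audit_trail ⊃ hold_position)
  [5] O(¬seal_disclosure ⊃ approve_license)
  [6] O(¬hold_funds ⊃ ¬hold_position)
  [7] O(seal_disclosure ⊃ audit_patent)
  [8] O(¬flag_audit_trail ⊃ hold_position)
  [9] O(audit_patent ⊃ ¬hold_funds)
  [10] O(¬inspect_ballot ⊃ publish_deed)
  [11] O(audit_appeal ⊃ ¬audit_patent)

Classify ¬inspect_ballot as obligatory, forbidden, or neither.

Premise 10 is O(¬inspect_ballot ⊃ publish_deed); even if O(publish_deed) held, inferring O(¬inspect_ballot) would be affirming the consequent — invalid.
No premise or chain of K-axiom applications forces O(¬inspect_ballot), and none forces O(inspect_ballot). So ¬inspect_ballot is neither obligatory nor forbidden under these norms.

Neither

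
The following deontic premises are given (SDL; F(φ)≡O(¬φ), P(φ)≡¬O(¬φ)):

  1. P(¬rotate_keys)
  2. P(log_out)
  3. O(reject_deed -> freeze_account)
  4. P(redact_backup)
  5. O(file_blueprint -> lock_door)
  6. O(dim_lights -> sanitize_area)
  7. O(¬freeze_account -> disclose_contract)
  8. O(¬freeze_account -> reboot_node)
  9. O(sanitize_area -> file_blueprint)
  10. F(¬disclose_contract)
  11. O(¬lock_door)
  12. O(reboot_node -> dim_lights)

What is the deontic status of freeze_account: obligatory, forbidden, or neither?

Obligatory

Premise 11 gives O(¬lock_door).
The contrapositive of premise 5 (O(file_blueprint -> lock_door)) is O(¬lock_door -> ¬file_blueprint), and O(¬lock_door) is already established, so O(¬file_blueprint).
Premise 9, O(sanitize_area -> file_blueprint), contraposes to O(¬file_blueprint -> ¬sanitize_area); with O(¬file_blueprint) we get O(¬sanitize_area).
The contrapositive of premise 6 (O(dim_lights -> sanitize_area)) is O(¬sanitize_area -> ¬dim_lights), and O(¬sanitize_area) is already established, so O(¬dim_lights).
Premise 12, O(reboot_node -> dim_lights), contraposes to O(¬dim_lights -> ¬reboot_node); with O(¬dim_lights) we get O(¬reboot_node).
Premise 8 is O(¬freeze_account -> reboot_node); contrapositively O(¬reboot_node -> freeze_account). Since O(¬reboot_node) holds, K gives O(freeze_account).
Premises 1, 2, 3, 4, 7, 10 do not contribute to this derivation.
Hence freeze_account is obligatory.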